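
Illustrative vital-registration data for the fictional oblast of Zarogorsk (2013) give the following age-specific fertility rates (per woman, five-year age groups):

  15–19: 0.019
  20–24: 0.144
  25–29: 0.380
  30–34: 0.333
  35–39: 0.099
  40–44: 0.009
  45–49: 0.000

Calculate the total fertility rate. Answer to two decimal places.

Sum of ASFRs = 0.019 + 0.144 + 0.380 + 0.333 + 0.099 + 0.009 + 0.000 = 0.984
TFR = 5 × 0.984 = 4.92

4.92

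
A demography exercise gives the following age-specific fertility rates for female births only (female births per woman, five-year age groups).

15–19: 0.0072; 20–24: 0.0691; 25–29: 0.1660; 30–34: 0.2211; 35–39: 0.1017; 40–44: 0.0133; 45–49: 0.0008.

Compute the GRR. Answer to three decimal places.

Sum of female ASFRs = 0.0072 + 0.0691 + 0.1660 + 0.2211 + 0.1017 + 0.0133 + 0.0008 = 0.5792
GRR = 5 × 0.5792 = 2.896

2.896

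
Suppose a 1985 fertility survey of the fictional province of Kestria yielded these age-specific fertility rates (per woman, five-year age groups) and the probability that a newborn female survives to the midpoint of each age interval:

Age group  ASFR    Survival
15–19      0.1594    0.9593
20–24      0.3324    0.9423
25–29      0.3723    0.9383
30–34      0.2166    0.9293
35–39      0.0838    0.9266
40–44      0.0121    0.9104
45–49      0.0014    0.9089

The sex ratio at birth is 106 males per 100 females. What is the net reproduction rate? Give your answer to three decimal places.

Proportion female at birth = 100 / (100 + 106) = 0.48544.
Per-age-group product (5 × ASFR × survival probability):
  15–19: 5 × 0.1594 × 0.9593 = 0.76456
  20–24: 5 × 0.3324 × 0.9423 = 1.56610
  25–29: 5 × 0.3723 × 0.9383 = 1.74665
  30–34: 5 × 0.2166 × 0.9293 = 1.00643
  35–39: 5 × 0.0838 × 0.9266 = 0.38825
  40–44: 5 × 0.0121 × 0.9104 = 0.05508
  45–49: 5 × 0.0014 × 0.9089 = 0.00636
Sum = 5.53343
NRR = 0.48544 × 5.53343 = 2.68615

2.686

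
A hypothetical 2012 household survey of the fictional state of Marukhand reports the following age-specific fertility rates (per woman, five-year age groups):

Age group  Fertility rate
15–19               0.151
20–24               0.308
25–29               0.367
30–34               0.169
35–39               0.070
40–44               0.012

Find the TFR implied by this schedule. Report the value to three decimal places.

Sum of ASFRs = 0.151 + 0.308 + 0.367 + 0.169 + 0.070 + 0.012 = 1.077
TFR = 5 × 1.077 = 5.385

5.385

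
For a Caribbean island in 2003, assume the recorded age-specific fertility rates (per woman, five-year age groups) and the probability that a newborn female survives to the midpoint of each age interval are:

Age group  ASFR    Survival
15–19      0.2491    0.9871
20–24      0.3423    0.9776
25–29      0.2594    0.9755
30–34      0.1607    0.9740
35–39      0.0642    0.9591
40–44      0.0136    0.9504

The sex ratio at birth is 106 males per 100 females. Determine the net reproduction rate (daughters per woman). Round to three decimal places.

Proportion female at birth = 100 / (100 + 106) = 0.48544.
Each age group contributes 5 × ASFR × survival:
  15–19: 5 × 0.2491 × 0.9871 = 1.22943
  20–24: 5 × 0.3423 × 0.9776 = 1.67316
  25–29: 5 × 0.2594 × 0.9755 = 1.26522
  30–34: 5 × 0.1607 × 0.9740 = 0.78261
  35–39: 5 × 0.0642 × 0.9591 = 0.30787
  40–44: 5 × 0.0136 × 0.9504 = 0.06463
Sum = 5.32292
NRR = 0.48544 × 5.32292 = 2.58396
With NRR above 1 the population is above replacement fertility.

2.584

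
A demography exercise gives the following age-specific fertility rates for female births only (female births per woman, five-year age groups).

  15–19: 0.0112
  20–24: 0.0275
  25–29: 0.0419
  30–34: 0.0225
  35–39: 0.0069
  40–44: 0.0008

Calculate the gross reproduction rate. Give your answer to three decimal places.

0.554

Sum of female ASFRs = 0.0112 + 0.0275 + 0.0419 + 0.0225 + 0.0069 + 0.0008 = 0.1108
GRR = 5 × 0.1108 = 0.554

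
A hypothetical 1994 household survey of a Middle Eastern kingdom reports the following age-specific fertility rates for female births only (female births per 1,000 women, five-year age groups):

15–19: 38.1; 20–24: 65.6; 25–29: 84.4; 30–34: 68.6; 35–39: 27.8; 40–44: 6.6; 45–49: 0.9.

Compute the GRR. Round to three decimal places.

Sum of female ASFRs = 38.1 + 65.6 + 84.4 + 68.6 + 27.8 + 6.6 + 0.9 = 292.0
GRR = 5 × 292.0 / 1000 = 1.46

1.460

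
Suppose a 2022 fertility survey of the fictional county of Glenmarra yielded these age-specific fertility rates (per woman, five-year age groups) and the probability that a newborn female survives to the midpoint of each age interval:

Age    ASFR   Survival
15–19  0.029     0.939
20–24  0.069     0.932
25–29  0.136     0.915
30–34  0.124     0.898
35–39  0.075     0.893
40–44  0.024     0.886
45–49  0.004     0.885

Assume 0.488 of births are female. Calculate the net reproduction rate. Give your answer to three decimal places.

Proportion female at birth = 0.488.
Weighting each age-specific rate by interval width and survival:
  15–19: 5 × 0.029 × 0.939 = 0.13616
  20–24: 5 × 0.069 × 0.932 = 0.32154
  25–29: 5 × 0.136 × 0.915 = 0.62220
  30–34: 5 × 0.124 × 0.898 = 0.55676
  35–39: 5 × 0.075 × 0.893 = 0.33488
  40–44: 5 × 0.024 × 0.886 = 0.10632
  45–49: 5 × 0.004 × 0.885 = 0.01770
Sum = 2.09556
NRR = 0.488 × 2.09556 = 1.02263

1.023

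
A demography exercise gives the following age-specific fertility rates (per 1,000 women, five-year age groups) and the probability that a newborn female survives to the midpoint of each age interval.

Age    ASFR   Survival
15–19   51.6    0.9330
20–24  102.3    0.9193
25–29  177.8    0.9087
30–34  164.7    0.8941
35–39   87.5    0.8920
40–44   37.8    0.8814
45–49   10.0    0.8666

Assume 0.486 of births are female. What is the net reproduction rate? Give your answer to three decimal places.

Proportion female at birth = 0.486.
Weighting each age-specific rate by interval width and survival:
  15–19: 5 × 51.6/1000 × 0.9330 = 0.24071
  20–24: 5 × 102.3/1000 × 0.9193 = 0.47022
  25–29: 5 × 177.8/1000 × 0.9087 = 0.80783
  30–34: 5 × 164.7/1000 × 0.8941 = 0.73629
  35–39: 5 × 87.5/1000 × 0.8920 = 0.39025
  40–44: 5 × 37.8/1000 × 0.8814 = 0.16658
  45–49: 5 × 10.0/1000 × 0.8666 = 0.04333
Sum = 2.85521
NRR = 0.486 × 2.85521 = 1.38763

1.388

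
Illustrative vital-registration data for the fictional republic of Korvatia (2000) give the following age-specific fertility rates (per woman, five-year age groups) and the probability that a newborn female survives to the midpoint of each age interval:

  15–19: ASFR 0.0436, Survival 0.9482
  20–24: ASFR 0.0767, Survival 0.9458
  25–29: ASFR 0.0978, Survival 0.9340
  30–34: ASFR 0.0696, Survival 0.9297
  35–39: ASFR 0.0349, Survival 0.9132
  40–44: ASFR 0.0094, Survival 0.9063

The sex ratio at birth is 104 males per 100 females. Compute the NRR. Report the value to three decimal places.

0.761

Proportion female at birth = 100 / (100 + 104) = 0.49020.
Survival-weighted fertility by age (5·fₓ·Sₓ):
  15–19: 5 × 0.0436 × 0.9482 = 0.20671
  20–24: 5 × 0.0767 × 0.9458 = 0.36271
  25–29: 5 × 0.0978 × 0.9340 = 0.45673
  30–34: 5 × 0.0696 × 0.9297 = 0.32354
  35–39: 5 × 0.0349 × 0.9132 = 0.15935
  40–44: 5 × 0.0094 × 0.9063 = 0.04260
Sum = 1.55164
NRR = 0.49020 × 1.55164 = 0.76061
An NRR under 1 implies long-run decline under these rates.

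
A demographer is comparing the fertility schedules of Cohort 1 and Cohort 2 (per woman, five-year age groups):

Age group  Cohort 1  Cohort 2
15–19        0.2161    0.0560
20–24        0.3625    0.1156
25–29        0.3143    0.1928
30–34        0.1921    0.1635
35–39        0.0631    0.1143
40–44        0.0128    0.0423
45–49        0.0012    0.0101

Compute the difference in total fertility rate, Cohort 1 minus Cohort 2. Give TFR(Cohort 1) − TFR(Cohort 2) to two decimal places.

2.34

Cohort 1:
  Sum of ASFRs = 0.2161 + 0.3625 + 0.3143 + 0.1921 + 0.0631 + 0.0128 + 0.0012 = 1.1621
  TFR = 5 × 1.1621 = 5.8105
Cohort 2:
  Sum of ASFRs = 0.0560 + 0.1156 + 0.1928 + 0.1635 + 0.1143 + 0.0423 + 0.0101 = 0.6946
  TFR = 5 × 0.6946 = 3.473
Difference = 5.8105 − 3.473 = 2.3375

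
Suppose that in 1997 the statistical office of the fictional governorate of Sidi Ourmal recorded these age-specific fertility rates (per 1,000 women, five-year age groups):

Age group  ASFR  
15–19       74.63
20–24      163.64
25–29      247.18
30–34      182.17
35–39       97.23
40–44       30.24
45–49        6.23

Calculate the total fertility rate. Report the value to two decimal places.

4.01

Sum of ASFRs = 74.63 + 163.64 + 247.18 + 182.17 + 97.23 + 30.24 + 6.23 = 801.32
TFR = 5 × 801.32 / 1000 = 4.0066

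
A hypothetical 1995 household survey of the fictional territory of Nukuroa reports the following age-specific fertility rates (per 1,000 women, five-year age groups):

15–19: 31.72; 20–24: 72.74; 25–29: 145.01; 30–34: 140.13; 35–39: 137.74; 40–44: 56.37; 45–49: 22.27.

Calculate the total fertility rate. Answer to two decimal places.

3.03

Sum of ASFRs = 31.72 + 72.74 + 145.01 + 140.13 + 137.74 + 56.37 + 22.27 = 605.98
TFR = 5 × 605.98 / 1000 = 3.0299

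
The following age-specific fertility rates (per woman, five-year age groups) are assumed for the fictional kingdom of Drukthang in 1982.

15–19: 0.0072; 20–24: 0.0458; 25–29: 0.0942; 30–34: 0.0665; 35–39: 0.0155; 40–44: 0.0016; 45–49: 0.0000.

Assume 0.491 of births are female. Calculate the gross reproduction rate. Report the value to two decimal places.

Proportion female at birth = 0.491.
Sum of ASFRs = 0.0072 + 0.0458 + 0.0942 + 0.0665 + 0.0155 + 0.0016 + 0.0000 = 0.2308
TFR = 5 × 0.2308 = 1.154
GRR = 0.491 × 1.154 = 0.56661

0.57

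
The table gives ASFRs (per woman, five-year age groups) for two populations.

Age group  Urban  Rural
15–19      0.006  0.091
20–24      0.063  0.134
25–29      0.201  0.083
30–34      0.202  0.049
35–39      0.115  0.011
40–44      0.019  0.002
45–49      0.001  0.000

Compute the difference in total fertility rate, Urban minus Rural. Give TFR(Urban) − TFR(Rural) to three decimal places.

1.185

Urban:
  Sum of ASFRs = 0.006 + 0.063 + 0.201 + 0.202 + 0.115 + 0.019 + 0.001 = 0.607
  TFR = 5 × 0.607 = 3.035
Rural:
  Sum of ASFRs = 0.091 + 0.134 + 0.083 + 0.049 + 0.011 + 0.002 + 0.000 = 0.370
  TFR = 5 × 0.370 = 1.85
Difference = 3.035 − 1.85 = 1.185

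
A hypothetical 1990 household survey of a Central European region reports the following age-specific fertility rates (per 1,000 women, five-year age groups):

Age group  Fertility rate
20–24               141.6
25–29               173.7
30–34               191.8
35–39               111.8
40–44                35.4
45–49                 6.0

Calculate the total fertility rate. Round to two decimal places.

3.30

Sum of ASFRs = 141.6 + 173.7 + 191.8 + 111.8 + 35.4 + 6.0 = 660.3
TFR = 5 × 660.3 / 1000 = 3.3015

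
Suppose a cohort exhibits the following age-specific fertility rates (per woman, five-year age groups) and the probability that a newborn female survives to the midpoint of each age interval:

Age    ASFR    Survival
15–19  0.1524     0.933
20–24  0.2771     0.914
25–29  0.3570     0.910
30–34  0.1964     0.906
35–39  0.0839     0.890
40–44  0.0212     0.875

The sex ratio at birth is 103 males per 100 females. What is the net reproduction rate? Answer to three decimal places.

2.442

Proportion female at birth = 100 / (100 + 103) = 0.49261.
Survival-weighted fertility by age (5·fₓ·Sₓ):
  15–19: 5 × 0.1524 × 0.933 = 0.71095
  20–24: 5 × 0.2771 × 0.914 = 1.26635
  25–29: 5 × 0.3570 × 0.910 = 1.62435
  30–34: 5 × 0.1964 × 0.906 = 0.88969
  35–39: 5 × 0.0839 × 0.890 = 0.37336
  40–44: 5 × 0.0212 × 0.875 = 0.09275
Sum = 4.95745
NRR = 0.49261 × 4.95745 = 2.44209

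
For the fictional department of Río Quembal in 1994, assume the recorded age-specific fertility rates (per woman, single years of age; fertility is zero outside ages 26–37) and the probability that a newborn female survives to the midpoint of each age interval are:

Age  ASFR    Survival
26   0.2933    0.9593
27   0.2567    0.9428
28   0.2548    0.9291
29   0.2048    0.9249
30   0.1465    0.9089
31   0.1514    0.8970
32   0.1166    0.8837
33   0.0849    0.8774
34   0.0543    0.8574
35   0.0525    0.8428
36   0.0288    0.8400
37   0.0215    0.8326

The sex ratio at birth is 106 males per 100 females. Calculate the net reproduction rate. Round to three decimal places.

0.742

Proportion female at birth = 100 / (100 + 106) = 0.48544.
Weighting each age-specific rate by interval width and survival:
  26: 1 × 0.2933 × 0.9593 = 0.28136
  27: 1 × 0.2567 × 0.9428 = 0.24202
  28: 1 × 0.2548 × 0.9291 = 0.23673
  29: 1 × 0.2048 × 0.9249 = 0.18942
  30: 1 × 0.1465 × 0.9089 = 0.13315
  31: 1 × 0.1514 × 0.8970 = 0.13581
  32: 1 × 0.1166 × 0.8837 = 0.10304
  33: 1 × 0.0849 × 0.8774 = 0.07449
  34: 1 × 0.0543 × 0.8574 = 0.04656
  35: 1 × 0.0525 × 0.8428 = 0.04425
  36: 1 × 0.0288 × 0.8400 = 0.02419
  37: 1 × 0.0215 × 0.8326 = 0.01790
Sum = 1.52892
NRR = 0.48544 × 1.52892 = 0.74220
An NRR under 1 implies long-run decline under these rates.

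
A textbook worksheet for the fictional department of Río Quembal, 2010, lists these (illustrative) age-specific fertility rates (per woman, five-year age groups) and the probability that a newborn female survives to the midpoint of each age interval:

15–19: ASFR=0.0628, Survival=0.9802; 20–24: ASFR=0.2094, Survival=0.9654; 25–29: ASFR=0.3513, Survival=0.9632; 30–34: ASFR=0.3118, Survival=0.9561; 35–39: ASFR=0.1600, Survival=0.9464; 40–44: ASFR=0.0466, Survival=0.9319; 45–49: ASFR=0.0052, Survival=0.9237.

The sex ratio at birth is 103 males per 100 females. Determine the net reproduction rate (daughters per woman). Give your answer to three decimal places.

2.709

Proportion female at birth = 100 / (100 + 103) = 0.49261.
Each age group contributes 5 × ASFR × survival:
  15–19: 5 × 0.0628 × 0.9802 = 0.30778
  20–24: 5 × 0.2094 × 0.9654 = 1.01077
  25–29: 5 × 0.3513 × 0.9632 = 1.69186
  30–34: 5 × 0.3118 × 0.9561 = 1.49056
  35–39: 5 × 0.1600 × 0.9464 = 0.75712
  40–44: 5 × 0.0466 × 0.9319 = 0.21713
  45–49: 5 × 0.0052 × 0.9237 = 0.02402
Sum = 5.49924
NRR = 0.49261 × 5.49924 = 2.70898
An NRR exceeding 1 indicates intrinsic growth under these rates.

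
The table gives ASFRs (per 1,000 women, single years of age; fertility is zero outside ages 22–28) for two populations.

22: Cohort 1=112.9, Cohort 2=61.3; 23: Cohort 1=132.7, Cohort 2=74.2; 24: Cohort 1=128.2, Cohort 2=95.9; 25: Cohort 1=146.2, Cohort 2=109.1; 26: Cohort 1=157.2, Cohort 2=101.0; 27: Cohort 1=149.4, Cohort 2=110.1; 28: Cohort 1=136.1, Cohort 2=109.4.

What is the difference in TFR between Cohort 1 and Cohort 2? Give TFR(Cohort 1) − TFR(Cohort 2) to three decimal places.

0.302

Cohort 1:
  Sum of ASFRs = 112.9 + 132.7 + 128.2 + 146.2 + 157.2 + 149.4 + 136.1 = 962.7
  TFR = 962.7 / 1000 = 0.9627
Cohort 2:
  Sum of ASFRs = 61.3 + 74.2 + 95.9 + 109.1 + 101.0 + 110.1 + 109.4 = 661.0
  TFR = 661.0 / 1000 = 0.661
Difference = 0.9627 − 0.661 = 0.3017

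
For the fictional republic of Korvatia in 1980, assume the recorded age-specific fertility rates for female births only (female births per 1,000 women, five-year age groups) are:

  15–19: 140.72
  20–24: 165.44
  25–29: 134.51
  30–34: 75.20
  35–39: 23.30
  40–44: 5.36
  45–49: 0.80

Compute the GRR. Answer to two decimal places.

Sum of female ASFRs = 140.72 + 165.44 + 134.51 + 75.20 + 23.30 + 5.36 + 0.80 = 545.33
GRR = 5 × 545.33 / 1000 = 2.72665

2.73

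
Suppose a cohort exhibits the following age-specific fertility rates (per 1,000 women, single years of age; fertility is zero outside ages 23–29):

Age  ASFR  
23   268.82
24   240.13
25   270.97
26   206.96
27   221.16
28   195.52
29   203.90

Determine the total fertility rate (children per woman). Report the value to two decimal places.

Sum of ASFRs = 268.82 + 240.13 + 270.97 + 206.96 + 221.16 + 195.52 + 203.90 = 1607.46
TFR = 1607.46 / 1000 = 1.60746

1.61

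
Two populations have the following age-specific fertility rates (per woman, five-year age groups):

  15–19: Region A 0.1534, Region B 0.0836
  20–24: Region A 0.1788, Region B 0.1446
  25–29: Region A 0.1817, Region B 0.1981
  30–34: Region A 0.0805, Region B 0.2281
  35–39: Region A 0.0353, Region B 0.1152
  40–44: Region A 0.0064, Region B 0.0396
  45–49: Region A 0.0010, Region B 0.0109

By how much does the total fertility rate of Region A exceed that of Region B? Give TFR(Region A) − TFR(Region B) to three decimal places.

Region A:
  Sum of ASFRs = 0.1534 + 0.1788 + 0.1817 + 0.0805 + 0.0353 + 0.0064 + 0.0010 = 0.6371
  TFR = 5 × 0.6371 = 3.1855
Region B:
  Sum of ASFRs = 0.0836 + 0.1446 + 0.1981 + 0.2281 + 0.1152 + 0.0396 + 0.0109 = 0.8201
  TFR = 5 × 0.8201 = 4.1005
Difference = 3.1855 − 4.1005 = -0.915

-0.915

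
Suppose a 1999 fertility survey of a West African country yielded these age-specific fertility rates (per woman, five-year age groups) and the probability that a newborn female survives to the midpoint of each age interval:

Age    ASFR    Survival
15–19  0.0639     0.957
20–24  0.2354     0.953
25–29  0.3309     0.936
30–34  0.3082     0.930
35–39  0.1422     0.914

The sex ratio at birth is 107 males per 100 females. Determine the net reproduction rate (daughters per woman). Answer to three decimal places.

2.444

Proportion female at birth = 100 / (100 + 107) = 0.48309.
Per-age-group product (5 × ASFR × survival probability):
  15–19: 5 × 0.0639 × 0.957 = 0.30576
  20–24: 5 × 0.2354 × 0.953 = 1.12168
  25–29: 5 × 0.3309 × 0.936 = 1.54861
  30–34: 5 × 0.3082 × 0.930 = 1.43313
  35–39: 5 × 0.1422 × 0.914 = 0.64985
Sum = 5.05903
NRR = 0.48309 × 5.05903 = 2.44397
NRR > 1, so each generation more than replaces itself.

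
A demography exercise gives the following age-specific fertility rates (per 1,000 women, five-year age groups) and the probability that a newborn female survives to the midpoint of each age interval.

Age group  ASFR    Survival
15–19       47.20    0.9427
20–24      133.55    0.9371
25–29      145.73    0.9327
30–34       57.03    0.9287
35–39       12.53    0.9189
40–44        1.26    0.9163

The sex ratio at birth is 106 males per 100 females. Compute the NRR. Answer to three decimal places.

0.901

Proportion female at birth = 100 / (100 + 106) = 0.48544.
Per-age-group product (5 × ASFR × survival probability):
  15–19: 5 × 47.20/1000 × 0.9427 = 0.22248
  20–24: 5 × 133.55/1000 × 0.9371 = 0.62575
  25–29: 5 × 145.73/1000 × 0.9327 = 0.67961
  30–34: 5 × 57.03/1000 × 0.9287 = 0.26482
  35–39: 5 × 12.53/1000 × 0.9189 = 0.05757
  40–44: 5 × 1.26/1000 × 0.9163 = 0.00577
Sum = 1.85600
NRR = 0.48544 × 1.85600 = 0.90098
An NRR under 1 implies long-run decline under these rates.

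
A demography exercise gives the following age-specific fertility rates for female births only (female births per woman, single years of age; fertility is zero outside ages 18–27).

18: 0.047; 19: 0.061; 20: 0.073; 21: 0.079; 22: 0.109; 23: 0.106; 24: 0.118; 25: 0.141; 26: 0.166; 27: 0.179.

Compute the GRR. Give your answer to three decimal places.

Sum of female ASFRs = 0.047 + 0.061 + 0.073 + 0.079 + 0.109 + 0.106 + 0.118 + 0.141 + 0.166 + 0.179 = 1.079
GRR = 1.079

1.079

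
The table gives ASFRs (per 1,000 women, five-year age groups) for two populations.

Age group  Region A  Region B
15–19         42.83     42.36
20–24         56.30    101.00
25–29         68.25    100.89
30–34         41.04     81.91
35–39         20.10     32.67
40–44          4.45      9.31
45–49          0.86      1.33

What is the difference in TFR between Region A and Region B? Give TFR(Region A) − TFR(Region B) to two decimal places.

Region A:
  Sum of ASFRs = 42.83 + 56.30 + 68.25 + 41.04 + 20.10 + 4.45 + 0.86 = 233.83
  TFR = 5 × 233.83 / 1000 = 1.16915
Region B:
  Sum of ASFRs = 42.36 + 101.00 + 100.89 + 81.91 + 32.67 + 9.31 + 1.33 = 369.47
  TFR = 5 × 369.47 / 1000 = 1.84735
Difference = 1.16915 − 1.84735 = -0.6782

-0.68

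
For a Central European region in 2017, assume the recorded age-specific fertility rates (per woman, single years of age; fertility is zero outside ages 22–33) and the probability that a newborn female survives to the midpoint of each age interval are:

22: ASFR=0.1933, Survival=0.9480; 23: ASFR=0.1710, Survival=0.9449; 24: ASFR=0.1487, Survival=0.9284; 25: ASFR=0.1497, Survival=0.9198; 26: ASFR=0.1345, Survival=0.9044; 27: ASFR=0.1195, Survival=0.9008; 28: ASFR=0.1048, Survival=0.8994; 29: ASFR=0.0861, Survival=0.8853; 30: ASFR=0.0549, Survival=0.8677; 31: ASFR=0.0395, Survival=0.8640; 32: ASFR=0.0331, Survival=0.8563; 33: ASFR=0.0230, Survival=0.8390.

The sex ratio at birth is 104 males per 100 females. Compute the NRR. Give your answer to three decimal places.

Proportion female at birth = 100 / (100 + 104) = 0.49020.
Per-age-group product (1 × ASFR × survival probability):
  22: 1 × 0.1933 × 0.9480 = 0.18325
  23: 1 × 0.1710 × 0.9449 = 0.16158
  24: 1 × 0.1487 × 0.9284 = 0.13805
  25: 1 × 0.1497 × 0.9198 = 0.13769
  26: 1 × 0.1345 × 0.9044 = 0.12164
  27: 1 × 0.1195 × 0.9008 = 0.10765
  28: 1 × 0.1048 × 0.8994 = 0.09426
  29: 1 × 0.0861 × 0.8853 = 0.07622
  30: 1 × 0.0549 × 0.8677 = 0.04764
  31: 1 × 0.0395 × 0.8640 = 0.03413
  32: 1 × 0.0331 × 0.8563 = 0.02834
  33: 1 × 0.0230 × 0.8390 = 0.01930
Sum = 1.14975
NRR = 0.49020 × 1.14975 = 0.56361

0.564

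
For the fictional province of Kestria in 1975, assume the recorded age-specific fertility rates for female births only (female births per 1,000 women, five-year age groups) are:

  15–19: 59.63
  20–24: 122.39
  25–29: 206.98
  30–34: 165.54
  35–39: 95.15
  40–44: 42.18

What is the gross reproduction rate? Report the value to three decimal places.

3.459

Sum of female ASFRs = 59.63 + 122.39 + 206.98 + 165.54 + 95.15 + 42.18 = 691.87
GRR = 5 × 691.87 / 1000 = 3.45935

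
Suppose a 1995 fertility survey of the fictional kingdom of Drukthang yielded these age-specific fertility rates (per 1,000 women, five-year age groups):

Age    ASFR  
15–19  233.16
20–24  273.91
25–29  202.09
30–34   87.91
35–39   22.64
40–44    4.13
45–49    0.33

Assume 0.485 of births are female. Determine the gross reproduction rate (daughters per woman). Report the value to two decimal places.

Proportion female at birth = 0.485.
Sum of ASFRs = 233.16 + 273.91 + 202.09 + 87.91 + 22.64 + 4.13 + 0.33 = 824.17
TFR = 5 × 824.17 / 1000 = 4.12085
GRR = 0.485 × 4.12085 = 1.99861

2.00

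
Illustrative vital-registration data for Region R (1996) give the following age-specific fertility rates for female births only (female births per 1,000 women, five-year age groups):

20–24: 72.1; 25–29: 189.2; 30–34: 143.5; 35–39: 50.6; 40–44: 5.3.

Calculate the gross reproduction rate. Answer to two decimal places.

2.30

Sum of female ASFRs = 72.1 + 189.2 + 143.5 + 50.6 + 5.3 = 460.7
GRR = 5 × 460.7 / 1000 = 2.3035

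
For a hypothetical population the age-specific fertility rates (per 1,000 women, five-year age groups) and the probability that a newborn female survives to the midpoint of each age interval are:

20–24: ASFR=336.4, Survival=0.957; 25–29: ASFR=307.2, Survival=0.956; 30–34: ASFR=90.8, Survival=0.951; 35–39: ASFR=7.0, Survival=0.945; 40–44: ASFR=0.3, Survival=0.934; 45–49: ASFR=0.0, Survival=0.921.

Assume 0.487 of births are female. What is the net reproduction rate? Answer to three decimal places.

1.726

Proportion female at birth = 0.487.
Each age group contributes 5 × ASFR × survival:
  20–24: 5 × 336.4/1000 × 0.957 = 1.60967
  25–29: 5 × 307.2/1000 × 0.956 = 1.46842
  30–34: 5 × 90.8/1000 × 0.951 = 0.43175
  35–39: 5 × 7.0/1000 × 0.945 = 0.03308
  40–44: 5 × 0.3/1000 × 0.934 = 0.00140
  45–49: 5 × 0.0/1000 × 0.921 = 0.00000
Sum = 3.54432
NRR = 0.487 × 3.54432 = 1.72608
NRR > 1, so each generation more than replaces itself.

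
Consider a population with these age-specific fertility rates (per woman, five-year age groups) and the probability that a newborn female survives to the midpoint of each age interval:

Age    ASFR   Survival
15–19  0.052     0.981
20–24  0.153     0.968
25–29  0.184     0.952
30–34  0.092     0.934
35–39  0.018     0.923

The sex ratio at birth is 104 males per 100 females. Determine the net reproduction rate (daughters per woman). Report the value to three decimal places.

Proportion female at birth = 100 / (100 + 104) = 0.49020.
Weighting each age-specific rate by interval width and survival:
  15–19: 5 × 0.052 × 0.981 = 0.25506
  20–24: 5 × 0.153 × 0.968 = 0.74052
  25–29: 5 × 0.184 × 0.952 = 0.87584
  30–34: 5 × 0.092 × 0.934 = 0.42964
  35–39: 5 × 0.018 × 0.923 = 0.08307
Sum = 2.38413
NRR = 0.49020 × 2.38413 = 1.16870

1.169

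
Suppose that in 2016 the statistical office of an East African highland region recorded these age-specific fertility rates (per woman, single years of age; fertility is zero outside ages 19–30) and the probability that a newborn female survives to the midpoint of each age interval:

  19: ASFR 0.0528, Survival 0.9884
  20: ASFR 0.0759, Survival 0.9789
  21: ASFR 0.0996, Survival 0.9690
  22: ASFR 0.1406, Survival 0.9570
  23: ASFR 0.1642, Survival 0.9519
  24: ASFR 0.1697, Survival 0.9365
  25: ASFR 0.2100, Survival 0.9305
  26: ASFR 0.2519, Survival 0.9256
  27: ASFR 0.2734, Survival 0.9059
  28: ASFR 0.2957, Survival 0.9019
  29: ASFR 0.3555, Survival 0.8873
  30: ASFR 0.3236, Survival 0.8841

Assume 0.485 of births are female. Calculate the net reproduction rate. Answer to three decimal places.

Proportion female at birth = 0.485.
Each age group contributes 1 × ASFR × survival:
  19: 1 × 0.0528 × 0.9884 = 0.05219
  20: 1 × 0.0759 × 0.9789 = 0.07430
  21: 1 × 0.0996 × 0.9690 = 0.09651
  22: 1 × 0.1406 × 0.9570 = 0.13455
  23: 1 × 0.1642 × 0.9519 = 0.15630
  24: 1 × 0.1697 × 0.9365 = 0.15892
  25: 1 × 0.2100 × 0.9305 = 0.19541
  26: 1 × 0.2519 × 0.9256 = 0.23316
  27: 1 × 0.2734 × 0.9059 = 0.24767
  28: 1 × 0.2957 × 0.9019 = 0.26669
  29: 1 × 0.3555 × 0.8873 = 0.31544
  30: 1 × 0.3236 × 0.8841 = 0.28609
Sum = 2.21723
NRR = 0.485 × 2.21723 = 1.07536
With NRR above 1 the population is above replacement fertility.

1.075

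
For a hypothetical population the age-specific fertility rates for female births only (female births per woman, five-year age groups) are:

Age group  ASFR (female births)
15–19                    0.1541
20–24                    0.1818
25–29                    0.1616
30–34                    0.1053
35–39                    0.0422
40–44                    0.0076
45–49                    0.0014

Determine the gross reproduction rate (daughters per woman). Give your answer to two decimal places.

Sum of female ASFRs = 0.1541 + 0.1818 + 0.1616 + 0.1053 + 0.0422 + 0.0076 + 0.0014 = 0.6540
GRR = 5 × 0.6540 = 3.27

3.27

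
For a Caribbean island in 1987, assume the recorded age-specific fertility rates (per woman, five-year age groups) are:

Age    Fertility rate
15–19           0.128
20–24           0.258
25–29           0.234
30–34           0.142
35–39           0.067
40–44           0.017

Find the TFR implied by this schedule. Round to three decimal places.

Sum of ASFRs = 0.128 + 0.258 + 0.234 + 0.142 + 0.067 + 0.017 = 0.846
TFR = 5 × 0.846 = 4.23

4.230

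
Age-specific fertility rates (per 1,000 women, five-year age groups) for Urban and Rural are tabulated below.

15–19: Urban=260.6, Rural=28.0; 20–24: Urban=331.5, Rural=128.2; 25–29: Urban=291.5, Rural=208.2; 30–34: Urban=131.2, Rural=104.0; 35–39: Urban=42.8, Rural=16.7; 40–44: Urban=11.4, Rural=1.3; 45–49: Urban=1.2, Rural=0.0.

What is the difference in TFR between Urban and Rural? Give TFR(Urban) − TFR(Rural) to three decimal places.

Urban:
  Sum of ASFRs = 260.6 + 331.5 + 291.5 + 131.2 + 42.8 + 11.4 + 1.2 = 1070.2
  TFR = 5 × 1070.2 / 1000 = 5.351
Rural:
  Sum of ASFRs = 28.0 + 128.2 + 208.2 + 104.0 + 16.7 + 1.3 + 0.0 = 486.4
  TFR = 5 × 486.4 / 1000 = 2.432
Difference = 5.351 − 2.432 = 2.919

2.919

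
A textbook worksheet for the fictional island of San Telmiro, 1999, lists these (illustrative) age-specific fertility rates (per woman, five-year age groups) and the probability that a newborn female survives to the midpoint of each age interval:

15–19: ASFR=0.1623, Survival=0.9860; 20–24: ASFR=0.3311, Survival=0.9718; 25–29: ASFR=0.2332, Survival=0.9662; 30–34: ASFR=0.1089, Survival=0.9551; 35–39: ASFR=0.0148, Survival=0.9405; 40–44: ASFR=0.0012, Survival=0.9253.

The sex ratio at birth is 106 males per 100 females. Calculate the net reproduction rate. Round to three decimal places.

Proportion female at birth = 100 / (100 + 106) = 0.48544.
Weighting each age-specific rate by interval width and survival:
  15–19: 5 × 0.1623 × 0.9860 = 0.80014
  20–24: 5 × 0.3311 × 0.9718 = 1.60881
  25–29: 5 × 0.2332 × 0.9662 = 1.12659
  30–34: 5 × 0.1089 × 0.9551 = 0.52005
  35–39: 5 × 0.0148 × 0.9405 = 0.06960
  40–44: 5 × 0.0012 × 0.9253 = 0.00555
Sum = 4.13074
NRR = 0.48544 × 4.13074 = 2.00523

2.005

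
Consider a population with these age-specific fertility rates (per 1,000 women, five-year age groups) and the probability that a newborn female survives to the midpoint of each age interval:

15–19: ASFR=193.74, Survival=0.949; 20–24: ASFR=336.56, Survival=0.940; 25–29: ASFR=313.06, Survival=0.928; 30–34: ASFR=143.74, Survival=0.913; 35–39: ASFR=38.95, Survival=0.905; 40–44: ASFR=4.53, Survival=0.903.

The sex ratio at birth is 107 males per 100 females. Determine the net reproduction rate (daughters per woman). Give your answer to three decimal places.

Proportion female at birth = 100 / (100 + 107) = 0.48309.
Survival-weighted fertility by age (5·fₓ·Sₓ):
  15–19: 5 × 193.74/1000 × 0.949 = 0.91930
  20–24: 5 × 336.56/1000 × 0.940 = 1.58183
  25–29: 5 × 313.06/1000 × 0.928 = 1.45260
  30–34: 5 × 143.74/1000 × 0.913 = 0.65617
  35–39: 5 × 38.95/1000 × 0.905 = 0.17625
  40–44: 5 × 4.53/1000 × 0.903 = 0.02045
Sum = 4.80660
NRR = 0.48309 × 4.80660 = 2.32202

2.322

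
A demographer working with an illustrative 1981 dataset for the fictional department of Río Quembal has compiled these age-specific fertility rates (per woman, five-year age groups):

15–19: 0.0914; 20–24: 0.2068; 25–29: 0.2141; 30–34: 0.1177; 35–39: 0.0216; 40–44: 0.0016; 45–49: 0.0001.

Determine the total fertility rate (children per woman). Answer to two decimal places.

Sum of ASFRs = 0.0914 + 0.2068 + 0.2141 + 0.1177 + 0.0216 + 0.0016 + 0.0001 = 0.6533
TFR = 5 × 0.6533 = 3.2665

3.27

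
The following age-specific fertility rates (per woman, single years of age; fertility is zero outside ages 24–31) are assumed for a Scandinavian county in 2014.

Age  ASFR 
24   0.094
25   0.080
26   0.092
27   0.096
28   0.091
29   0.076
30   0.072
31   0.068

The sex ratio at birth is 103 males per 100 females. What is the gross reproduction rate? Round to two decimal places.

0.33

Proportion female at birth = 100 / (100 + 103) = 0.49261.
Sum of ASFRs = 0.094 + 0.080 + 0.092 + 0.096 + 0.091 + 0.076 + 0.072 + 0.068 = 0.669
TFR = 0.669
GRR = 0.49261 × 0.669 = 0.32956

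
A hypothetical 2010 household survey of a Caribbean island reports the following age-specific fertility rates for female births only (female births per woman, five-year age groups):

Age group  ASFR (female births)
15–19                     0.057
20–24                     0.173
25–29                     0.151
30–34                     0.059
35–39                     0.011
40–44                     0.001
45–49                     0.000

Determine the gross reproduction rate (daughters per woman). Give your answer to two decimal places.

2.26

Sum of female ASFRs = 0.057 + 0.173 + 0.151 + 0.059 + 0.011 + 0.001 + 0.000 = 0.452
GRR = 5 × 0.452 = 2.26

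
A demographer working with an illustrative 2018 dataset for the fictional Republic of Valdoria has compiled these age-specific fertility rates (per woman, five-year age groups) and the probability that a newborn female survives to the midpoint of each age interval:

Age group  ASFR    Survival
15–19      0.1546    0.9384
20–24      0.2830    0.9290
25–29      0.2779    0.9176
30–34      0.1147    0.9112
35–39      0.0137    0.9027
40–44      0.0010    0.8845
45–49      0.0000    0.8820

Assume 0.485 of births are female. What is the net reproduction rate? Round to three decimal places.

1.893

Proportion female at birth = 0.485.
Each age group contributes 5 × ASFR × survival:
  15–19: 5 × 0.1546 × 0.9384 = 0.72538
  20–24: 5 × 0.2830 × 0.9290 = 1.31454
  25–29: 5 × 0.2779 × 0.9176 = 1.27501
  30–34: 5 × 0.1147 × 0.9112 = 0.52257
  35–39: 5 × 0.0137 × 0.9027 = 0.06183
  40–44: 5 × 0.0010 × 0.8845 = 0.00442
  45–49: 5 × 0.0000 × 0.8820 = 0.00000
Sum = 3.90375
NRR = 0.485 × 3.90375 = 1.89332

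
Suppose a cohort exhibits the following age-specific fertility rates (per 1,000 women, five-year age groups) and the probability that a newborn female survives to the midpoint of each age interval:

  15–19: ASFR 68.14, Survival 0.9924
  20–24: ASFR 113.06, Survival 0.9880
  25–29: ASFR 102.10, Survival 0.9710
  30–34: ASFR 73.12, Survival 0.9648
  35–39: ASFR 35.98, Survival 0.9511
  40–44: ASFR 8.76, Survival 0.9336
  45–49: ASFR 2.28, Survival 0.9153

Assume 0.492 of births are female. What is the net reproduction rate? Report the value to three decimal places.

Proportion female at birth = 0.492.
Per-age-group product (5 × ASFR × survival probability):
  15–19: 5 × 68.14/1000 × 0.9924 = 0.33811
  20–24: 5 × 113.06/1000 × 0.9880 = 0.55852
  25–29: 5 × 102.10/1000 × 0.9710 = 0.49570
  30–34: 5 × 73.12/1000 × 0.9648 = 0.35273
  35–39: 5 × 35.98/1000 × 0.9511 = 0.17110
  40–44: 5 × 8.76/1000 × 0.9336 = 0.04089
  45–49: 5 × 2.28/1000 × 0.9153 = 0.01043
Sum = 1.96748
NRR = 0.492 × 1.96748 = 0.96800
With NRR below 1 the population is below replacement fertility.

0.968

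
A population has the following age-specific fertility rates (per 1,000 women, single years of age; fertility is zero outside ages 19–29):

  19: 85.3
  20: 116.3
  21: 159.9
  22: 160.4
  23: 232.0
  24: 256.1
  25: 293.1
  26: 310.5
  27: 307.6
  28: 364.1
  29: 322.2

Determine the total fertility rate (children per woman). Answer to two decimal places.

2.61

Sum of ASFRs = 85.3 + 116.3 + 159.9 + 160.4 + 232.0 + 256.1 + 293.1 + 310.5 + 307.6 + 364.1 + 322.2 = 2607.5
TFR = 2607.5 / 1000 = 2.6075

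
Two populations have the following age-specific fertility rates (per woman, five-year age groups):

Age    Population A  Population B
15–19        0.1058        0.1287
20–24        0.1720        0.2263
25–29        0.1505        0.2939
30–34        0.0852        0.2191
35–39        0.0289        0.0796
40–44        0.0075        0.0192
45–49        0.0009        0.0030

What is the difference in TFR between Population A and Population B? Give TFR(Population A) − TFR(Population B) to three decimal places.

Population A:
  Sum of ASFRs = 0.1058 + 0.1720 + 0.1505 + 0.0852 + 0.0289 + 0.0075 + 0.0009 = 0.5508
  TFR = 5 × 0.5508 = 2.754
Population B:
  Sum of ASFRs = 0.1287 + 0.2263 + 0.2939 + 0.2191 + 0.0796 + 0.0192 + 0.0030 = 0.9698
  TFR = 5 × 0.9698 = 4.849
Difference = 2.754 − 4.849 = -2.095

-2.095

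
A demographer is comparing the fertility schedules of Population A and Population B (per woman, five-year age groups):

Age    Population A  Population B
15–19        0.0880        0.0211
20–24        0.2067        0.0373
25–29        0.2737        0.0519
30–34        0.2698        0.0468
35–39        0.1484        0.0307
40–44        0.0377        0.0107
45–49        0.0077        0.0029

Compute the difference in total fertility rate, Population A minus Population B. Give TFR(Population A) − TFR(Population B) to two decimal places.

4.15

Population A:
  Sum of ASFRs = 0.0880 + 0.2067 + 0.2737 + 0.2698 + 0.1484 + 0.0377 + 0.0077 = 1.0320
  TFR = 5 × 1.0320 = 5.16
Population B:
  Sum of ASFRs = 0.0211 + 0.0373 + 0.0519 + 0.0468 + 0.0307 + 0.0107 + 0.0029 = 0.2014
  TFR = 5 × 0.2014 = 1.007
Difference = 5.16 − 1.007 = 4.153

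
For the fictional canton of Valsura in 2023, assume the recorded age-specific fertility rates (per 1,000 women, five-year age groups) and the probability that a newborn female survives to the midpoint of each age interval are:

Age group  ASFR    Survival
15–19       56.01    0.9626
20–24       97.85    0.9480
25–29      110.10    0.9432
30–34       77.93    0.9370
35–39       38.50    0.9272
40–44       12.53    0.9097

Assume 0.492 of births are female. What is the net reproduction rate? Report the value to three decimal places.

Proportion female at birth = 0.492.
Per-age-group product (5 × ASFR × survival probability):
  15–19: 5 × 56.01/1000 × 0.9626 = 0.26958
  20–24: 5 × 97.85/1000 × 0.9480 = 0.46381
  25–29: 5 × 110.10/1000 × 0.9432 = 0.51923
  30–34: 5 × 77.93/1000 × 0.9370 = 0.36510
  35–39: 5 × 38.50/1000 × 0.9272 = 0.17849
  40–44: 5 × 12.53/1000 × 0.9097 = 0.05699
Sum = 1.85320
NRR = 0.492 × 1.85320 = 0.91177

0.912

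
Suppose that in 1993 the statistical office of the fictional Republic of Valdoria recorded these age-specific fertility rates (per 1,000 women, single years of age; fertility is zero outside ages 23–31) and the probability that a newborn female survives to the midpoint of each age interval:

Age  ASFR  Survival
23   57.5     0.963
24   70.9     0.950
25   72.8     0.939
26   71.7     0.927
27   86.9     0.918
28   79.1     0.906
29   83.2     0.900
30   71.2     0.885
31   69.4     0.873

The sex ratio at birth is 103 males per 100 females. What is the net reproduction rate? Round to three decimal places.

Proportion female at birth = 100 / (100 + 103) = 0.49261.
Survival-weighted fertility by age (1·fₓ·Sₓ):
  23: 1 × 57.5/1000 × 0.963 = 0.05537
  24: 1 × 70.9/1000 × 0.950 = 0.06736
  25: 1 × 72.8/1000 × 0.939 = 0.06836
  26: 1 × 71.7/1000 × 0.927 = 0.06647
  27: 1 × 86.9/1000 × 0.918 = 0.07977
  28: 1 × 79.1/1000 × 0.906 = 0.07166
  29: 1 × 83.2/1000 × 0.900 = 0.07488
  30: 1 × 71.2/1000 × 0.885 = 0.06301
  31: 1 × 69.4/1000 × 0.873 = 0.06059
Sum = 0.60747
NRR = 0.49261 × 0.60747 = 0.29925
With NRR below 1 the population is below replacement fertility.

0.299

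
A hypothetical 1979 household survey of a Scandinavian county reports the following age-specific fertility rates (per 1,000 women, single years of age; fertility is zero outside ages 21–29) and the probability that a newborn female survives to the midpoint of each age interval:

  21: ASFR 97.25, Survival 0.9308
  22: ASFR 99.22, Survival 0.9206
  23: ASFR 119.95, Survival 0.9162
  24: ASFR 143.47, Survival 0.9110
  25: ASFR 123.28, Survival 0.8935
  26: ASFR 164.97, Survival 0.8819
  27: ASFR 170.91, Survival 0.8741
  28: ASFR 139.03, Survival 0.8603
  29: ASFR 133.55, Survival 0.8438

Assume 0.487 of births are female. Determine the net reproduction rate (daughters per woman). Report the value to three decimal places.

Proportion female at birth = 0.487.
Survival-weighted fertility by age (1·fₓ·Sₓ):
  21: 1 × 97.25/1000 × 0.9308 = 0.09052
  22: 1 × 99.22/1000 × 0.9206 = 0.09134
  23: 1 × 119.95/1000 × 0.9162 = 0.10990
  24: 1 × 143.47/1000 × 0.9110 = 0.13070
  25: 1 × 123.28/1000 × 0.8935 = 0.11015
  26: 1 × 164.97/1000 × 0.8819 = 0.14549
  27: 1 × 170.91/1000 × 0.8741 = 0.14939
  28: 1 × 139.03/1000 × 0.8603 = 0.11961
  29: 1 × 133.55/1000 × 0.8438 = 0.11269
Sum = 1.05979
NRR = 0.487 × 1.05979 = 0.51612
With NRR below 1 the population is below replacement fertility.

0.516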